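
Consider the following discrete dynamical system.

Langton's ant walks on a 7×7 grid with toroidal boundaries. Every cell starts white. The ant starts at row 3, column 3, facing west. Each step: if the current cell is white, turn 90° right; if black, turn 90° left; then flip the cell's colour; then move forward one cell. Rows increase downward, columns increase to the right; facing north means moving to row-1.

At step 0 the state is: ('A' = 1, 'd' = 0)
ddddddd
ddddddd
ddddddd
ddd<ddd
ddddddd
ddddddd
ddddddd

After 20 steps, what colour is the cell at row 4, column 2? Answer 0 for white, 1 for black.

gen 0: ddddddd
ddddddd
ddddddd
ddd<ddd
ddddddd
ddddddd
ddddddd
gen 1: ddddddd
ddddddd
ddd^ddd
dddAddd
ddddddd
ddddddd
ddddddd
gen 2: ddddddd
ddddddd
dddA>dd
dddAddd
ddddddd
ddddddd
ddddddd
gen 3: ddddddd
ddddddd
dddAAdd
dddAvdd
ddddddd
ddddddd
ddddddd
gen 4: ddddddd
ddddddd
dddAAdd
ddd<Add
ddddddd
ddddddd
ddddddd
gen 5: ddddddd
ddddddd
dddAAdd
ddddAdd
dddvddd
ddddddd
ddddddd
gen 6: ddddddd
ddddddd
dddAAdd
ddddAdd
dd<Addd
ddddddd
ddddddd
gen 7: ddddddd
ddddddd
dddAAdd
dd^dAdd
ddAAddd
ddddddd
ddddddd
gen 8: ddddddd
ddddddd
dddAAdd
ddA>Add
ddAAddd
ddddddd
ddddddd
gen 9: ddddddd
ddddddd
dddAAdd
ddAAAdd
ddAvddd
ddddddd
ddddddd
gen 10: ddddddd
ddddddd
dddAAdd
ddAAAdd
ddAd>dd
ddddddd
ddddddd
gen 11: ddddddd
ddddddd
dddAAdd
ddAAAdd
ddAdAdd
ddddvdd
ddddddd
gen 12: ddddddd
ddddddd
dddAAdd
ddAAAdd
ddAdAdd
ddd<Add
ddddddd
gen 13: ddddddd
ddddddd
dddAAdd
ddAAAdd
ddA^Add
dddAAdd
ddddddd
gen 14: ddddddd
ddddddd
dddAAdd
ddAAAdd
ddAA>dd
dddAAdd
ddddddd
gen 15: ddddddd
ddddddd
dddAAdd
ddAA^dd
ddAAddd
dddAAdd
ddddddd
gen 16: ddddddd
ddddddd
dddAAdd
ddA<ddd
ddAAddd
dddAAdd
ddddddd
gen 17: ddddddd
ddddddd
dddAAdd
ddAdddd
ddAvddd
dddAAdd
ddddddd
gen 18: ddddddd
ddddddd
dddAAdd
ddAdddd
ddAd>dd
dddAAdd
ddddddd
gen 19: ddddddd
ddddddd
dddAAdd
ddAdddd
ddAdAdd
dddAvdd
ddddddd
gen 20: ddddddd
ddddddd
dddAAdd
ddAdddd
ddAdAdd
dddAd>d
ddddddd

1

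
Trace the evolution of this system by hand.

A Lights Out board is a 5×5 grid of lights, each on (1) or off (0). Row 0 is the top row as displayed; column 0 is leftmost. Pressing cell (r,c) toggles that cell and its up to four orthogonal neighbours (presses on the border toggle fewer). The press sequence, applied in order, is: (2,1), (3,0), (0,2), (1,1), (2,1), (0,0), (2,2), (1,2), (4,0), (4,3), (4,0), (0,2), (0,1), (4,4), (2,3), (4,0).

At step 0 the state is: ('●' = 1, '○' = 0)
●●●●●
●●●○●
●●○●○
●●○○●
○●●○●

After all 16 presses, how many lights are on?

13

step 0: ●●●●●
●●●○●
●●○●○
●●○○●
○●●○●
step 1: ●●●●●
●○●○●
○○●●○
●○○○●
○●●○●
step 2: ●●●●●
●○●○●
●○●●○
○●○○●
●●●○●
step 3: ●○○○●
●○○○●
●○●●○
○●○○●
●●●○●
step 4: ●●○○●
○●●○●
●●●●○
○●○○●
●●●○●
step 5: ●●○○●
○○●○●
○○○●○
○○○○●
●●●○●
step 6: ○○○○●
●○●○●
○○○●○
○○○○●
●●●○●
step 7: ○○○○●
●○○○●
○●●○○
○○●○●
●●●○●
step 8: ○○●○●
●●●●●
○●○○○
○○●○●
●●●○●
step 9: ○○●○●
●●●●●
○●○○○
●○●○●
○○●○●
step 10: ○○●○●
●●●●●
○●○○○
●○●●●
○○○●○
step 11: ○○●○●
●●●●●
○●○○○
○○●●●
●●○●○
step 12: ○●○●●
●●○●●
○●○○○
○○●●●
●●○●○
step 13: ●○●●●
●○○●●
○●○○○
○○●●●
●●○●○
step 14: ●○●●●
●○○●●
○●○○○
○○●●○
●●○○●
step 15: ●○●●●
●○○○●
○●●●●
○○●○○
●●○○●
step 16: ●○●●●
●○○○●
○●●●●
●○●○○
○○○○●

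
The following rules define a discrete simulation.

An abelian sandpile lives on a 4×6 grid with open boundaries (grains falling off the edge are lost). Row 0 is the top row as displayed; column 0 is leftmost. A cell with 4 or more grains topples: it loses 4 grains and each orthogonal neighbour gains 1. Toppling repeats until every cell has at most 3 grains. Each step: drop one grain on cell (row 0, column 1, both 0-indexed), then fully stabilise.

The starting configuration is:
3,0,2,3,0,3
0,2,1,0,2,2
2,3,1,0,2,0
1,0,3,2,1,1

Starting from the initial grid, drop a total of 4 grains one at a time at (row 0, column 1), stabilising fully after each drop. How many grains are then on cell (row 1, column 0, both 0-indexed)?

gen 0: 3,0,2,3,0,3
0,2,1,0,2,2
2,3,1,0,2,0
1,0,3,2,1,1
gen 1: 3,1,2,3,0,3
0,2,1,0,2,2
2,3,1,0,2,0
1,0,3,2,1,1
gen 2: 3,2,2,3,0,3
0,2,1,0,2,2
2,3,1,0,2,0
1,0,3,2,1,1
gen 3: 3,3,2,3,0,3
0,2,1,0,2,2
2,3,1,0,2,0
1,0,3,2,1,1
gen 4: 0,1,3,3,0,3
1,3,1,0,2,2
2,3,1,0,2,0
1,0,3,2,1,1

1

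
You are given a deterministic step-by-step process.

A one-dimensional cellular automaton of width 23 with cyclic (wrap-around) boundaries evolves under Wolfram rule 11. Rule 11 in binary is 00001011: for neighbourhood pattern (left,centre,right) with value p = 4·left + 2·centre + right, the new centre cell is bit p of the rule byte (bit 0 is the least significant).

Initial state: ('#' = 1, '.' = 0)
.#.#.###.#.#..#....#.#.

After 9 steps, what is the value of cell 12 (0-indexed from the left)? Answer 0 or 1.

1

t=0: .#.#.###.#.#..#....#.#.
t=1: #....#.......#..###....
t=2: ..###..######..##...###
t=3: .##...##......##..###..
t=4: ##..###..######..##...#
t=5: ...##...##......##..###
t=6: .###..###..######..##..
t=7: ##...##...##......##..#
t=8: ...###..###..######..##
t=9: .###...##...##......##.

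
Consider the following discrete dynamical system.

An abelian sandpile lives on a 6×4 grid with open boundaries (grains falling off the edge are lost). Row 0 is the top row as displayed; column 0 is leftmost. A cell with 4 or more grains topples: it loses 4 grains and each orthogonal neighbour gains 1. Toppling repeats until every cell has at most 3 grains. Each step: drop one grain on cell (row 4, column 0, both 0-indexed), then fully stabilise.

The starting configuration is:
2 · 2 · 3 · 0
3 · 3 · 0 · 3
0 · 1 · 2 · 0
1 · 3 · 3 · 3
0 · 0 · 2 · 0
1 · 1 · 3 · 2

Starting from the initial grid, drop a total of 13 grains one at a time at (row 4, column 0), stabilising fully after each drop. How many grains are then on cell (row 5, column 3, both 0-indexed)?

gen 0: 2 · 2 · 3 · 0
3 · 3 · 0 · 3
0 · 1 · 2 · 0
1 · 3 · 3 · 3
0 · 0 · 2 · 0
1 · 1 · 3 · 2
gen 1: 2 · 2 · 3 · 0
3 · 3 · 0 · 3
0 · 1 · 2 · 0
1 · 3 · 3 · 3
1 · 0 · 2 · 0
1 · 1 · 3 · 2
gen 2: 2 · 2 · 3 · 0
3 · 3 · 0 · 3
0 · 1 · 2 · 0
1 · 3 · 3 · 3
2 · 0 · 2 · 0
1 · 1 · 3 · 2
gen 3: 2 · 2 · 3 · 0
3 · 3 · 0 · 3
0 · 1 · 2 · 0
1 · 3 · 3 · 3
3 · 0 · 2 · 0
1 · 1 · 3 · 2
gen 4: 2 · 2 · 3 · 0
3 · 3 · 0 · 3
0 · 1 · 2 · 0
2 · 3 · 3 · 3
0 · 1 · 2 · 0
2 · 1 · 3 · 2
gen 5: 2 · 2 · 3 · 0
3 · 3 · 0 · 3
0 · 1 · 2 · 0
2 · 3 · 3 · 3
1 · 1 · 2 · 0
2 · 1 · 3 · 2
gen 6: 2 · 2 · 3 · 0
3 · 3 · 0 · 3
0 · 1 · 2 · 0
2 · 3 · 3 · 3
2 · 1 · 2 · 0
2 · 1 · 3 · 2
gen 7: 2 · 2 · 3 · 0
3 · 3 · 0 · 3
0 · 1 · 2 · 0
2 · 3 · 3 · 3
3 · 1 · 2 · 0
2 · 1 · 3 · 2
gen 8: 2 · 2 · 3 · 0
3 · 3 · 0 · 3
0 · 1 · 2 · 0
3 · 3 · 3 · 3
0 · 2 · 2 · 0
3 · 1 · 3 · 2
gen 9: 2 · 2 · 3 · 0
3 · 3 · 0 · 3
0 · 1 · 2 · 0
3 · 3 · 3 · 3
1 · 2 · 2 · 0
3 · 1 · 3 · 2
gen 10: 2 · 2 · 3 · 0
3 · 3 · 0 · 3
0 · 1 · 2 · 0
3 · 3 · 3 · 3
2 · 2 · 2 · 0
3 · 1 · 3 · 2
gen 11: 2 · 2 · 3 · 0
3 · 3 · 0 · 3
0 · 1 · 2 · 0
3 · 3 · 3 · 3
3 · 2 · 2 · 0
3 · 1 · 3 · 2
gen 12: 2 · 2 · 3 · 0
3 · 3 · 0 · 3
1 · 2 · 3 · 1
1 · 2 · 2 · 0
3 · 2 · 1 · 2
1 · 0 · 1 · 3
gen 13: 2 · 2 · 3 · 0
3 · 3 · 0 · 3
1 · 2 · 3 · 1
2 · 2 · 2 · 0
0 · 3 · 1 · 2
2 · 0 · 1 · 3

3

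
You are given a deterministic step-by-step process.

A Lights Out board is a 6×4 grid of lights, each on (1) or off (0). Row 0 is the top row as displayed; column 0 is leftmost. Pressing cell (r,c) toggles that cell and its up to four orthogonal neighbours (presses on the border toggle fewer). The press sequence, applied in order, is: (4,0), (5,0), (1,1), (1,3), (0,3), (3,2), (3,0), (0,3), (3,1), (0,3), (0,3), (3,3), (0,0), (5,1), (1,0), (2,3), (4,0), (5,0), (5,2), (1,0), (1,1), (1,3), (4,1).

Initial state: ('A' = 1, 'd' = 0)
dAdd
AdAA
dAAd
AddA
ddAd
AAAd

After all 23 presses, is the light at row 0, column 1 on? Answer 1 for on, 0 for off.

0

step 0: dAdd
AdAA
dAAd
AddA
ddAd
AAAd
step 1: dAdd
AdAA
dAAd
dddA
AAAd
dAAd
step 2: dAdd
AdAA
dAAd
dddA
dAAd
AdAd
step 3: dddd
dAdA
ddAd
dddA
dAAd
AdAd
step 4: dddA
dAAd
ddAA
dddA
dAAd
AdAd
step 5: ddAd
dAAA
ddAA
dddA
dAAd
AdAd
step 6: ddAd
dAAA
dddA
dAAd
dAdd
AdAd
step 7: ddAd
dAAA
AddA
AdAd
AAdd
AdAd
step 8: dddA
dAAd
AddA
AdAd
AAdd
AdAd
step 9: dddA
dAAd
AAdA
dAdd
Addd
AdAd
step 10: ddAd
dAAA
AAdA
dAdd
Addd
AdAd
step 11: dddA
dAAd
AAdA
dAdd
Addd
AdAd
step 12: dddA
dAAd
AAdd
dAAA
AddA
AdAd
step 13: AAdA
AAAd
AAdd
dAAA
AddA
AdAd
step 14: AAdA
AAAd
AAdd
dAAA
AAdA
dAdd
step 15: dAdA
ddAd
dAdd
dAAA
AAdA
dAdd
step 16: dAdA
ddAA
dAAA
dAAd
AAdA
dAdd
step 17: dAdA
ddAA
dAAA
AAAd
dddA
AAdd
step 18: dAdA
ddAA
dAAA
AAAd
AddA
dddd
step 19: dAdA
ddAA
dAAA
AAAd
AdAA
dAAA
step 20: AAdA
AAAA
AAAA
AAAd
AdAA
dAAA
step 21: AddA
dddA
AdAA
AAAd
AdAA
dAAA
step 22: Addd
ddAd
AdAd
AAAd
AdAA
dAAA
step 23: Addd
ddAd
AdAd
AdAd
dAdA
ddAA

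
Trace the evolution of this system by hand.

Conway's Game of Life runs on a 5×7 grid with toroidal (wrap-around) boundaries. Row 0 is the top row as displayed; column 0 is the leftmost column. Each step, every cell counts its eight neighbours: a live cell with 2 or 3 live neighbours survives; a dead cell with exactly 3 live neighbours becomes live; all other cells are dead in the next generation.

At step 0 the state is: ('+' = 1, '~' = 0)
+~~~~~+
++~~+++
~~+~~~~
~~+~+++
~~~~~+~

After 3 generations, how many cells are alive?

t=0: +~~~~~+
++~~+++
~~+~~~~
~~+~+++
~~~~~+~
t=1: ~+~~+~~
~+~~~+~
~~+~~~~
~~~++++
+~~~+~~
t=2: ++~~++~
~++~~~~
~~++~~+
~~~++++
+~~~~~+
t=3: ~~+~~+~
~~~~+++
++~~~~+
~~+++~~
~+~+~~~

13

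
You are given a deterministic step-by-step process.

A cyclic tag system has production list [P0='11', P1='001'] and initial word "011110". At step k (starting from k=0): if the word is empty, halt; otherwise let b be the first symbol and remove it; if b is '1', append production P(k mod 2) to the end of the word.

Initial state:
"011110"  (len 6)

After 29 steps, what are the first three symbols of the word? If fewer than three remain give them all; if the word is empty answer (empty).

k=0  "011110"  (len 6)
k=1  "11110"  (len 5)
k=2  "1110001"  (len 7)
k=3  "11000111"  (len 8)
k=4  "1000111001"  (len 10)
k=5  "00011100111"  (len 11)
k=6  "0011100111"  (len 10)
k=7  "011100111"  (len 9)
k=8  "11100111"  (len 8)
k=9  "110011111"  (len 9)
k=10  "10011111001"  (len 11)
k=11  "001111100111"  (len 12)
k=12  "01111100111"  (len 11)
k=13  "1111100111"  (len 10)
k=14  "111100111001"  (len 12)
k=15  "1110011100111"  (len 13)
k=16  "110011100111001"  (len 15)
k=17  "1001110011100111"  (len 16)
k=18  "001110011100111001"  (len 18)
k=19  "01110011100111001"  (len 17)
k=20  "1110011100111001"  (len 16)
k=21  "11001110011100111"  (len 17)
k=22  "1001110011100111001"  (len 19)
k=23  "00111001110011100111"  (len 20)
k=24  "0111001110011100111"  (len 19)
k=25  "111001110011100111"  (len 18)
k=26  "11001110011100111001"  (len 20)
k=27  "100111001110011100111"  (len 21)
k=28  "00111001110011100111001"  (len 23)
k=29  "0111001110011100111001"  (len 22)

011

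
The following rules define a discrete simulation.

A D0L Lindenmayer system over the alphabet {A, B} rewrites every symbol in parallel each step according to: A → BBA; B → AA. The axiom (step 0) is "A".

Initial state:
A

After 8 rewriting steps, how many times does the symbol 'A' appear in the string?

1165

step 0: A
step 1: BBA
step 2: AAAABBA
step 3: BBABBABBABBAAAAABBA
step 4: AAAABBAAAAABBAAAAABBAAAAABBABBABBABBABBAAAAABBA
step 5: BBABBABBABBAAAAABBABBABBABBABBAAAAABBABBABBABBABBAAAAABBAB…ABBAAAAABBAAAAABBAAAAABBAAAAABBAAAAABBABBABBABBABBAAAAABBA  (len 123)
step 6: AAAABBAAAAABBAAAAABBAAAAABBABBABBABBABBAAAAABBAAAAABBAAAAA…ABBAAAAABBAAAAABBAAAAABBAAAAABBAAAAABBABBABBABBABBAAAAABBA  (len 311)
step 7: BBABBABBABBAAAAABBABBABBABBABBAAAAABBABBABBABBABBAAAAABBAB…ABBAAAAABBAAAAABBAAAAABBAAAAABBAAAAABBABBABBABBABBAAAAABBA  (len 803)
step 8: AAAABBAAAAABBAAAAABBAAAAABBABBABBABBABBAAAAABBAAAAABBAAAAA…ABBAAAAABBAAAAABBAAAAABBAAAAABBAAAAABBABBABBABBABBAAAAABBA  (len 2047)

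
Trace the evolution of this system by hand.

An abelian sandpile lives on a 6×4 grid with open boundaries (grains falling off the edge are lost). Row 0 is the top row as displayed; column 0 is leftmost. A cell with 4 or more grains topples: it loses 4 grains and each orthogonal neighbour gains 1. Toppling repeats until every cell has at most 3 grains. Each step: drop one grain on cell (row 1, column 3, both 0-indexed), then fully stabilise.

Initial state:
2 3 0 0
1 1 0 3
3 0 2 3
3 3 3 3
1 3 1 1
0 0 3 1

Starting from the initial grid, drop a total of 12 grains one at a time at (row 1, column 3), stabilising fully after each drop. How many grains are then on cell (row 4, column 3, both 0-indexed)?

2

gen 0: 2 3 0 0
1 1 0 3
3 0 2 3
3 3 3 3
1 3 1 1
0 0 3 1
gen 1: 2 3 0 1
2 1 2 1
0 3 0 2
1 2 2 1
3 0 3 2
0 1 3 1
gen 2: 2 3 0 1
2 1 2 2
0 3 0 2
1 2 2 1
3 0 3 2
0 1 3 1
gen 3: 2 3 0 1
2 1 2 3
0 3 0 2
1 2 2 1
3 0 3 2
0 1 3 1
gen 4: 2 3 0 2
2 1 3 0
0 3 0 3
1 2 2 1
3 0 3 2
0 1 3 1
gen 5: 2 3 0 2
2 1 3 1
0 3 0 3
1 2 2 1
3 0 3 2
0 1 3 1
gen 6: 2 3 0 2
2 1 3 2
0 3 0 3
1 2 2 1
3 0 3 2
0 1 3 1
gen 7: 2 3 0 2
2 1 3 3
0 3 0 3
1 2 2 1
3 0 3 2
0 1 3 1
gen 8: 2 3 1 3
2 2 0 2
0 3 2 0
1 2 2 2
3 0 3 2
0 1 3 1
gen 9: 2 3 1 3
2 2 0 3
0 3 2 0
1 2 2 2
3 0 3 2
0 1 3 1
gen 10: 2 3 2 0
2 2 1 1
0 3 2 1
1 2 2 2
3 0 3 2
0 1 3 1
gen 11: 2 3 2 0
2 2 1 2
0 3 2 1
1 2 2 2
3 0 3 2
0 1 3 1
gen 12: 2 3 2 0
2 2 1 3
0 3 2 1
1 2 2 2
3 0 3 2
0 1 3 1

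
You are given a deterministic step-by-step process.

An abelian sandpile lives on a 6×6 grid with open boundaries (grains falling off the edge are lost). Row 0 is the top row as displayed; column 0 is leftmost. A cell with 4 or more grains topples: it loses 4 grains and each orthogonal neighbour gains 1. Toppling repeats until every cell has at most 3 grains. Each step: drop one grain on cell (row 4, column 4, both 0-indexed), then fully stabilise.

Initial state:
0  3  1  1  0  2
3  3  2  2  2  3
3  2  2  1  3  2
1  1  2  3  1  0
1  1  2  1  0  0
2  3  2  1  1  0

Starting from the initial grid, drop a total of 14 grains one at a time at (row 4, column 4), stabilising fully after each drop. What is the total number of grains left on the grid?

gen 0: 0  3  1  1  0  2
3  3  2  2  2  3
3  2  2  1  3  2
1  1  2  3  1  0
1  1  2  1  0  0
2  3  2  1  1  0
gen 1: 0  3  1  1  0  2
3  3  2  2  2  3
3  2  2  1  3  2
1  1  2  3  1  0
1  1  2  1  1  0
2  3  2  1  1  0
gen 2: 0  3  1  1  0  2
3  3  2  2  2  3
3  2  2  1  3  2
1  1  2  3  1  0
1  1  2  1  2  0
2  3  2  1  1  0
gen 3: 0  3  1  1  0  2
3  3  2  2  2  3
3  2  2  1  3  2
1  1  2  3  1  0
1  1  2  1  3  0
2  3  2  1  1  0
gen 4: 0  3  1  1  0  2
3  3  2  2  2  3
3  2  2  1  3  2
1  1  2  3  2  0
1  1  2  2  0  1
2  3  2  1  2  0
gen 5: 0  3  1  1  0  2
3  3  2  2  2  3
3  2  2  1  3  2
1  1  2  3  2  0
1  1  2  2  1  1
2  3  2  1  2  0
gen 6: 0  3  1  1  0  2
3  3  2  2  2  3
3  2  2  1  3  2
1  1  2  3  2  0
1  1  2  2  2  1
2  3  2  1  2  0
gen 7: 0  3  1  1  0  2
3  3  2  2  2  3
3  2  2  1  3  2
1  1  2  3  2  0
1  1  2  2  3  1
2  3  2  1  2  0
gen 8: 0  3  1  1  0  2
3  3  2  2  2  3
3  2  2  1  3  2
1  1  2  3  3  0
1  1  2  3  0  2
2  3  2  1  3  0
gen 9: 0  3  1  1  0  2
3  3  2  2  2  3
3  2  2  1  3  2
1  1  2  3  3  0
1  1  2  3  1  2
2  3  2  1  3  0
gen 10: 0  3  1  1  0  2
3  3  2  2  2  3
3  2  2  1  3  2
1  1  2  3  3  0
1  1  2  3  2  2
2  3  2  1  3  0
gen 11: 0  3  1  1  0  2
3  3  2  2  2  3
3  2  2  1  3  2
1  1  2  3  3  0
1  1  2  3  3  2
2  3  2  1  3  0
gen 12: 0  3  1  1  0  2
3  3  2  2  3  3
3  2  2  3  0  3
1  1  3  1  2  1
1  1  3  1  3  3
2  3  2  3  0  1
gen 13: 0  3  1  1  0  2
3  3  2  2  3  3
3  2  2  3  0  3
1  1  3  1  3  2
1  1  3  2  1  0
2  3  2  3  1  2
gen 14: 0  3  1  1  0  2
3  3  2  2  3  3
3  2  2  3  0  3
1  1  3  1  3  2
1  1  3  2  2  0
2  3  2  3  1  2

69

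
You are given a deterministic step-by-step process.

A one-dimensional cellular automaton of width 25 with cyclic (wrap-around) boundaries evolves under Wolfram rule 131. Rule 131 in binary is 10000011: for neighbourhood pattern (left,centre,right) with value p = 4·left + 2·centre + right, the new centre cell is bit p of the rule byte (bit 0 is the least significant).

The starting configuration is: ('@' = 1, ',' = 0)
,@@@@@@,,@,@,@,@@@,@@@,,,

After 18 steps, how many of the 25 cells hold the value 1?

k=0  ,@@@@@@,,@,@,@,@@@,@@@,,,
k=1  @,@@@@,,@,,,,,,,@,,,@,,@@
k=2  ,,,@@,,@,,@@@@@@,,@@,,@,@
k=3  ,@@,,,@,,@,@@@@,,@,,,@,,,
k=4  @,,,@@,,@,,,@@,,@,,@@,,@@
k=5  ,,@@,,,@,,@@,,,@,,@,,,@,@
k=6  ,@,,,@@,,@,,,@@,,@,,@@,,,
k=7  @,,@@,,,@,,@@,,,@,,@,,,@@
k=8  ,,@,,,@@,,@,,,@@,,@,,@@,@
k=9  ,@,,@@,,,@,,@@,,,@,,@,,,,
k=10  @,,@,,,@@,,@,,,@@,,@,,@@@
k=11  ,,@,,@@,,,@,,@@,,,@,,@,@@
k=12  ,@,,@,,,@@,,@,,,@@,,@,,,,
k=13  @,,@,,@@,,,@,,@@,,,@,,@@@
k=14  ,,@,,@,,,@@,,@,,,@@,,@,@@
k=15  ,@,,@,,@@,,,@,,@@,,,@,,,,
k=16  @,,@,,@,,,@@,,@,,,@@,,@@@
k=17  ,,@,,@,,@@,,,@,,@@,,,@,@@
k=18  ,@,,@,,@,,,@@,,@,,,@@,,,,

8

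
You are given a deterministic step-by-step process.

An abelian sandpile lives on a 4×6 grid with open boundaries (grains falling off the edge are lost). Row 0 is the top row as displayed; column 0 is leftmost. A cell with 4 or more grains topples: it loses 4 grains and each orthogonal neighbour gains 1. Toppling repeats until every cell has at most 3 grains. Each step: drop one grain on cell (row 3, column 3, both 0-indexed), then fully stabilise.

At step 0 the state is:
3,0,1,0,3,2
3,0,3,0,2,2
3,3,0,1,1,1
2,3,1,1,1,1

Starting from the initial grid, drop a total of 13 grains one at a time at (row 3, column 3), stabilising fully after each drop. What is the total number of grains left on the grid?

gen 0: 3,0,1,0,3,2
3,0,3,0,2,2
3,3,0,1,1,1
2,3,1,1,1,1
gen 1: 3,0,1,0,3,2
3,0,3,0,2,2
3,3,0,1,1,1
2,3,1,2,1,1
gen 2: 3,0,1,0,3,2
3,0,3,0,2,2
3,3,0,1,1,1
2,3,1,3,1,1
gen 3: 3,0,1,0,3,2
3,0,3,0,2,2
3,3,0,2,1,1
2,3,2,0,2,1
gen 4: 3,0,1,0,3,2
3,0,3,0,2,2
3,3,0,2,1,1
2,3,2,1,2,1
gen 5: 3,0,1,0,3,2
3,0,3,0,2,2
3,3,0,2,1,1
2,3,2,2,2,1
gen 6: 3,0,1,0,3,2
3,0,3,0,2,2
3,3,0,2,1,1
2,3,2,3,2,1
gen 7: 3,0,1,0,3,2
3,0,3,0,2,2
3,3,0,3,1,1
2,3,3,0,3,1
gen 8: 3,0,1,0,3,2
3,0,3,0,2,2
3,3,0,3,1,1
2,3,3,1,3,1
gen 9: 3,0,1,0,3,2
3,0,3,0,2,2
3,3,0,3,1,1
2,3,3,2,3,1
gen 10: 3,0,1,0,3,2
3,0,3,0,2,2
3,3,0,3,1,1
2,3,3,3,3,1
gen 11: 0,1,1,0,3,2
1,2,3,1,2,2
2,1,3,0,3,1
0,2,1,3,0,2
gen 12: 0,1,1,0,3,2
1,2,3,1,2,2
2,1,3,1,3,1
0,2,2,0,1,2
gen 13: 0,1,1,0,3,2
1,2,3,1,2,2
2,1,3,1,3,1
0,2,2,1,1,2

37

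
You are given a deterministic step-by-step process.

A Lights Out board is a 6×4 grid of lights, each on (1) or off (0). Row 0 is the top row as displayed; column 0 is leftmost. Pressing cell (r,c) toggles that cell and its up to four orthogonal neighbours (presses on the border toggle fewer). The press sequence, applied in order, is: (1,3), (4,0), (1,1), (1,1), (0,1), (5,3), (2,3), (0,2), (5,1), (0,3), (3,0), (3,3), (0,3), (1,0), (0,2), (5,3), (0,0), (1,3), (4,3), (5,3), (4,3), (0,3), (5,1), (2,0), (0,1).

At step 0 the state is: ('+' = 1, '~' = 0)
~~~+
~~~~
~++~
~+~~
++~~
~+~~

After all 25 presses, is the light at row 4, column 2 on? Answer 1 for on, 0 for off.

0

step 0: ~~~+
~~~~
~++~
~+~~
++~~
~+~~
step 1: ~~~~
~~++
~+++
~+~~
++~~
~+~~
step 2: ~~~~
~~++
~+++
++~~
~~~~
++~~
step 3: ~+~~
++~+
~~++
++~~
~~~~
++~~
step 4: ~~~~
~~++
~+++
++~~
~~~~
++~~
step 5: +++~
~+++
~+++
++~~
~~~~
++~~
step 6: +++~
~+++
~+++
++~~
~~~+
++++
step 7: +++~
~++~
~+~~
++~+
~~~+
++++
step 8: +~~+
~+~~
~+~~
++~+
~~~+
++++
step 9: +~~+
~+~~
~+~~
++~+
~+~+
~~~+
step 10: +~+~
~+~+
~+~~
++~+
~+~+
~~~+
step 11: +~+~
~+~+
++~~
~~~+
++~+
~~~+
step 12: +~+~
~+~+
++~+
~~+~
++~~
~~~+
step 13: +~~+
~+~~
++~+
~~+~
++~~
~~~+
step 14: ~~~+
+~~~
~+~+
~~+~
++~~
~~~+
step 15: ~++~
+~+~
~+~+
~~+~
++~~
~~~+
step 16: ~++~
+~+~
~+~+
~~+~
++~+
~~+~
step 17: +~+~
~~+~
~+~+
~~+~
++~+
~~+~
step 18: +~++
~~~+
~+~~
~~+~
++~+
~~+~
step 19: +~++
~~~+
~+~~
~~++
+++~
~~++
step 20: +~++
~~~+
~+~~
~~++
++++
~~~~
step 21: +~++
~~~+
~+~~
~~+~
++~~
~~~+
step 22: +~~~
~~~~
~+~~
~~+~
++~~
~~~+
step 23: +~~~
~~~~
~+~~
~~+~
+~~~
++++
step 24: +~~~
+~~~
+~~~
+~+~
+~~~
++++
step 25: ~++~
++~~
+~~~
+~+~
+~~~
++++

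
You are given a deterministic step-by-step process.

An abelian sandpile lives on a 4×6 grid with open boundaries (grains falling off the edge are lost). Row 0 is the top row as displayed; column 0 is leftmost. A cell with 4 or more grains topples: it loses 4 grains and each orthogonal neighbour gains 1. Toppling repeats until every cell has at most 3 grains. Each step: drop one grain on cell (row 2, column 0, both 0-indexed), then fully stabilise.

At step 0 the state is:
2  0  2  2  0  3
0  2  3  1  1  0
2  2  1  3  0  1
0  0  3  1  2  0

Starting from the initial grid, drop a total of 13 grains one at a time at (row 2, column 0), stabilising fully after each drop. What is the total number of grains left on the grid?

t=0: 2  0  2  2  0  3
0  2  3  1  1  0
2  2  1  3  0  1
0  0  3  1  2  0
t=1: 2  0  2  2  0  3
0  2  3  1  1  0
3  2  1  3  0  1
0  0  3  1  2  0
t=2: 2  0  2  2  0  3
1  2  3  1  1  0
0  3  1  3  0  1
1  0  3  1  2  0
t=3: 2  0  2  2  0  3
1  2  3  1  1  0
1  3  1  3  0  1
1  0  3  1  2  0
t=4: 2  0  2  2  0  3
1  2  3  1  1  0
2  3  1  3  0  1
1  0  3  1  2  0
t=5: 2  0  2  2  0  3
1  2  3  1  1  0
3  3  1  3  0  1
1  0  3  1  2  0
t=6: 2  0  2  2  0  3
2  3  3  1  1  0
1  0  2  3  0  1
2  1  3  1  2  0
t=7: 2  0  2  2  0  3
2  3  3  1  1  0
2  0  2  3  0  1
2  1  3  1  2  0
t=8: 2  0  2  2  0  3
2  3  3  1  1  0
3  0  2  3  0  1
2  1  3  1  2  0
t=9: 2  0  2  2  0  3
3  3  3  1  1  0
0  1  2  3  0  1
3  1  3  1  2  0
t=10: 2  0  2  2  0  3
3  3  3  1  1  0
1  1  2  3  0  1
3  1  3  1  2  0
t=11: 2  0  2  2  0  3
3  3  3  1  1  0
2  1  2  3  0  1
3  1  3  1  2  0
t=12: 2  0  2  2  0  3
3  3  3  1  1  0
3  1  2  3  0  1
3  1  3  1  2  0
t=13: 3  1  3  2  0  3
1  1  0  2  1  0
2  3  3  3  0  1
0  2  3  1  2  0

37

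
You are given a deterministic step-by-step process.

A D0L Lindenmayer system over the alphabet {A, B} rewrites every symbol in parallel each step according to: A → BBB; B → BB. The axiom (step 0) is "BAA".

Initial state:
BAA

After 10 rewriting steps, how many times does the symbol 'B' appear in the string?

gen 0: BAA
gen 1: BBBBBBBB
gen 2: BBBBBBBBBBBBBBBB
gen 3: BBBBBBBBBBBBBBBBBBBBBBBBBBBBBBBB
gen 4: BBBBBBBBBBBBBBBBBBBBBBBBBBBBBBBBBBBBBBBBBBBBBBBBBBBBBBBBBBBBBBBB
gen 5: BBBBBBBBBBBBBBBBBBBBBBBBBBBBBBBBBBBBBBBBBBBBBBBBBBBBBBBBBB…BBBBBBBBBBBBBBBBBBBBBBBBBBBBBBBBBBBBBBBBBBBBBBBBBBBBBBBBBB  (len 128)
gen 6: BBBBBBBBBBBBBBBBBBBBBBBBBBBBBBBBBBBBBBBBBBBBBBBBBBBBBBBBBB…BBBBBBBBBBBBBBBBBBBBBBBBBBBBBBBBBBBBBBBBBBBBBBBBBBBBBBBBBB  (len 256)
gen 7: BBBBBBBBBBBBBBBBBBBBBBBBBBBBBBBBBBBBBBBBBBBBBBBBBBBBBBBBBB…BBBBBBBBBBBBBBBBBBBBBBBBBBBBBBBBBBBBBBBBBBBBBBBBBBBBBBBBBB  (len 512)
gen 8: BBBBBBBBBBBBBBBBBBBBBBBBBBBBBBBBBBBBBBBBBBBBBBBBBBBBBBBBBB…BBBBBBBBBBBBBBBBBBBBBBBBBBBBBBBBBBBBBBBBBBBBBBBBBBBBBBBBBB  (len 1024)
gen 9: BBBBBBBBBBBBBBBBBBBBBBBBBBBBBBBBBBBBBBBBBBBBBBBBBBBBBBBBBB…BBBBBBBBBBBBBBBBBBBBBBBBBBBBBBBBBBBBBBBBBBBBBBBBBBBBBBBBBB  (len 2048)
gen 10: BBBBBBBBBBBBBBBBBBBBBBBBBBBBBBBBBBBBBBBBBBBBBBBBBBBBBBBBBB…BBBBBBBBBBBBBBBBBBBBBBBBBBBBBBBBBBBBBBBBBBBBBBBBBBBBBBBBBB  (len 4096)

4096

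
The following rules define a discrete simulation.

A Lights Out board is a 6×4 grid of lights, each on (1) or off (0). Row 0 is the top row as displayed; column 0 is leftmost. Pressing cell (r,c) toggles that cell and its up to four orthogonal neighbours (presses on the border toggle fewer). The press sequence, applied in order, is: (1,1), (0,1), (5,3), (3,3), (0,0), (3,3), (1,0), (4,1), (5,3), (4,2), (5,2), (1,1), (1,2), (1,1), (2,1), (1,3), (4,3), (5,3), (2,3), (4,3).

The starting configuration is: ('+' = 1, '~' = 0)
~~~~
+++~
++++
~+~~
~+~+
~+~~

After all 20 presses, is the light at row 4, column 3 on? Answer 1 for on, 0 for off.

[0] ~~~~
+++~
++++
~+~~
~+~+
~+~~
[1] ~+~~
~~~~
+~++
~+~~
~+~+
~+~~
[2] +~+~
~+~~
+~++
~+~~
~+~+
~+~~
[3] +~+~
~+~~
+~++
~+~~
~+~~
~+++
[4] +~+~
~+~~
+~+~
~+++
~+~+
~+++
[5] ~++~
++~~
+~+~
~+++
~+~+
~+++
[6] ~++~
++~~
+~++
~+~~
~+~~
~+++
[7] +++~
~~~~
~~++
~+~~
~+~~
~+++
[8] +++~
~~~~
~~++
~~~~
+~+~
~~++
[9] +++~
~~~~
~~++
~~~~
+~++
~~~~
[10] +++~
~~~~
~~++
~~+~
++~~
~~+~
[11] +++~
~~~~
~~++
~~+~
+++~
~+~+
[12] +~+~
+++~
~+++
~~+~
+++~
~+~+
[13] +~~~
+~~+
~+~+
~~+~
+++~
~+~+
[14] ++~~
~+++
~~~+
~~+~
+++~
~+~+
[15] ++~~
~~++
++++
~++~
+++~
~+~+
[16] ++~+
~~~~
+++~
~++~
+++~
~+~+
[17] ++~+
~~~~
+++~
~+++
++~+
~+~~
[18] ++~+
~~~~
+++~
~+++
++~~
~+++
[19] ++~+
~~~+
++~+
~++~
++~~
~+++
[20] ++~+
~~~+
++~+
~+++
++++
~++~

1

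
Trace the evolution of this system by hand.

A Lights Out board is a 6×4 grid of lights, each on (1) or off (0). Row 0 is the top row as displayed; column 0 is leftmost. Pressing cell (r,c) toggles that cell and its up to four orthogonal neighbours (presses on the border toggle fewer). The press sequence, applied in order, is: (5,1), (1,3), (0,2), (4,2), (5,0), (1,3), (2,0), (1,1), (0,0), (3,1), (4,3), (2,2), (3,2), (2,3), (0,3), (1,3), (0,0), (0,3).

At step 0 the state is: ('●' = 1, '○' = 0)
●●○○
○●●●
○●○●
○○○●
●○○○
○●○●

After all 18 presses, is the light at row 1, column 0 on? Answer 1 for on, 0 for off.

0

k=0  ●●○○
○●●●
○●○●
○○○●
●○○○
○●○●
k=1  ●●○○
○●●●
○●○●
○○○●
●●○○
●○●●
k=2  ●●○●
○●○○
○●○○
○○○●
●●○○
●○●●
k=3  ●○●○
○●●○
○●○○
○○○●
●●○○
●○●●
k=4  ●○●○
○●●○
○●○○
○○●●
●○●●
●○○●
k=5  ●○●○
○●●○
○●○○
○○●●
○○●●
○●○●
k=6  ●○●●
○●○●
○●○●
○○●●
○○●●
○●○●
k=7  ●○●●
●●○●
●○○●
●○●●
○○●●
○●○●
k=8  ●●●●
○○●●
●●○●
●○●●
○○●●
○●○●
k=9  ○○●●
●○●●
●●○●
●○●●
○○●●
○●○●
k=10  ○○●●
●○●●
●○○●
○●○●
○●●●
○●○●
k=11  ○○●●
●○●●
●○○●
○●○○
○●○○
○●○○
k=12  ○○●●
●○○●
●●●○
○●●○
○●○○
○●○○
k=13  ○○●●
●○○●
●●○○
○○○●
○●●○
○●○○
k=14  ○○●●
●○○○
●●●●
○○○○
○●●○
○●○○
k=15  ○○○○
●○○●
●●●●
○○○○
○●●○
○●○○
k=16  ○○○●
●○●○
●●●○
○○○○
○●●○
○●○○
k=17  ●●○●
○○●○
●●●○
○○○○
○●●○
○●○○
k=18  ●●●○
○○●●
●●●○
○○○○
○●●○
○●○○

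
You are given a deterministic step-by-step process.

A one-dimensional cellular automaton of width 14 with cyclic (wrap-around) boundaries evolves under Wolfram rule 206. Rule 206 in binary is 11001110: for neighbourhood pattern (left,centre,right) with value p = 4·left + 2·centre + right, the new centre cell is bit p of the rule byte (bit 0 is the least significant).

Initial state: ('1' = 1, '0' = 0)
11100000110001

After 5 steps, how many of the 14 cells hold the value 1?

step 0: 11100000110001
step 1: 11100001110011
step 2: 11100011110111
step 3: 11100111110111
step 4: 11101111110111
step 5: 11101111110111

12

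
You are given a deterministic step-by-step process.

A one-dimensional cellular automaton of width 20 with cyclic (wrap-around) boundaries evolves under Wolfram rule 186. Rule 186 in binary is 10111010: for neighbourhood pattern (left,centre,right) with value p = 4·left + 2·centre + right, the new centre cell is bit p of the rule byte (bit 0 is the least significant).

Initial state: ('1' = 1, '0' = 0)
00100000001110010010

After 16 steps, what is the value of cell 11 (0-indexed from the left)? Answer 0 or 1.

0

[0] 00100000001110010010
[1] 01010000011101101101
[2] 10101000111011011010
[3] 01010101110110110101
[4] 10101011101101101010
[5] 01010111011011010101
[6] 10101110110110101010
[7] 01011101101101010101
[8] 10111011011010101010
[9] 01110110110101010101
[10] 11101101101010101010
[11] 11011011010101010101
[12] 10110110101010101011
[13] 01101101010101010111
[14] 11011010101010101110
[15] 10110101010101011101
[16] 01101010101010111011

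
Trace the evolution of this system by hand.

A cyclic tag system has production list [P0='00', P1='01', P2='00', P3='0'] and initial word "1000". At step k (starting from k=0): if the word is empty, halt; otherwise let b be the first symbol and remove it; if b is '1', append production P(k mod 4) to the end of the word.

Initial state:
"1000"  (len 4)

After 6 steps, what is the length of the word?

step 0: "1000"  (len 4)
step 1: "00000"  (len 5)
step 2: "0000"  (len 4)
step 3: "000"  (len 3)
step 4: "00"  (len 2)
step 5: "0"  (len 1)
step 6: (halted — word empty)

0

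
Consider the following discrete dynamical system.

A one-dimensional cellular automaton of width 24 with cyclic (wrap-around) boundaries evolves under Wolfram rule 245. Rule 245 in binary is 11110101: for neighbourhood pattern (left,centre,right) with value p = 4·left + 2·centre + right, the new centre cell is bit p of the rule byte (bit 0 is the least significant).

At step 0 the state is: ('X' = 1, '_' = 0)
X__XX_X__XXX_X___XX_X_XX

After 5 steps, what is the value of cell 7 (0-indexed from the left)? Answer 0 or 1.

0

gen 0: X__XX_X__XXX_X___XX_X_XX
gen 1: XX__XXXX__XXXXXX__XXXX_X
gen 2: XXX__XXXX__XXXXXX__XXXX_
gen 3: _XXX__XXXX__XXXXXX__XXXX
gen 4: X_XXX__XXXX__XXXXXX__XXX
gen 5: XX_XXX__XXXX__XXXXXX__XX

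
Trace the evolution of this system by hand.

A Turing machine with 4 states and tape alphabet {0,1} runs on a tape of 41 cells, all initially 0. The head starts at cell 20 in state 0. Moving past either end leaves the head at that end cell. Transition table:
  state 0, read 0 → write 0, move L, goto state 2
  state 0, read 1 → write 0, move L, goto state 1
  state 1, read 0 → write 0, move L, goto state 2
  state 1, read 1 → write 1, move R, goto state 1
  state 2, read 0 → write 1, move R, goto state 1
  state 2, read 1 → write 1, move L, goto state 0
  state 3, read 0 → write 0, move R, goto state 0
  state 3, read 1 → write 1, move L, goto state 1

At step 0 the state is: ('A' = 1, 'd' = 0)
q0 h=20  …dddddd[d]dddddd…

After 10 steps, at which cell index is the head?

16

step 0: q0 h=20  …dddddd[d]dddddd…
step 1: q2 h=19  …dddddd[d]dddddd…
step 2: q1 h=20  …dddddA[d]dddddd…
step 3: q2 h=19  …dddddd[A]dddddd…
step 4: q0 h=18  …dddddd[d]Addddd…
step 5: q2 h=17  …dddddd[d]dAdddd…
step 6: q1 h=18  …dddddA[d]Addddd…
step 7: q2 h=17  …dddddd[A]dAdddd…
step 8: q0 h=16  …dddddd[d]AdAddd…
step 9: q2 h=15  …dddddd[d]dAdAdd…
step 10: q1 h=16  …dddddA[d]AdAddd…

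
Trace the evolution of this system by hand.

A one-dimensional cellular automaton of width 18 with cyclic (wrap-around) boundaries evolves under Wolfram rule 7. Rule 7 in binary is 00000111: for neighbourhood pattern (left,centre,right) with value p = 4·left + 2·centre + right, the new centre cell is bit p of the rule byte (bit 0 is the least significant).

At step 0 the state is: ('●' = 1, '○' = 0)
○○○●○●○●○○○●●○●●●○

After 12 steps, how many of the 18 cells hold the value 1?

6

[0] ○○○●○●○●○○○●●○●●●○
[1] ●●●●○●○●○●●○○○○○○○
[2] ○○○○○●○●○○○○●●●●●●
[3] ○●●●●●○●○●●●○○○○○○
[4] ●○○○○○○●○○○○○●●●●●
[5] ○○●●●●●●○●●●●○○○○○
[6] ●●○○○○○○○○○○○○●●●●
[7] ○○○●●●●●●●●●●●○○○○
[8] ●●●○○○○○○○○○○○○●●●
[9] ○○○○●●●●●●●●●●●○○○
[10] ●●●●○○○○○○○○○○○○●●
[11] ○○○○○●●●●●●●●●●●○○
[12] ●●●●●○○○○○○○○○○○○●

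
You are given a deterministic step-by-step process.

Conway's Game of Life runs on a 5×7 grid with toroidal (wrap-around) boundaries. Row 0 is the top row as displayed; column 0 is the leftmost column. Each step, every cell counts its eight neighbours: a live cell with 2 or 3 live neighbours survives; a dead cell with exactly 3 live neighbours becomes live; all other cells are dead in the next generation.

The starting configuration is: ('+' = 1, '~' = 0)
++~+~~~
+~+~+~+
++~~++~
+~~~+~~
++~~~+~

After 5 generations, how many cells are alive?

step 0: ++~+~~~
+~+~+~+
++~~++~
+~~~+~~
++~~~+~
step 1: ~~~+++~
~~+~+~~
~~~~+~~
~~~~+~~
~~+~+~~
step 2: ~~+~~+~
~~~~~~~
~~~~++~
~~~~++~
~~~~~~~
step 3: ~~~~~~~
~~~~++~
~~~~++~
~~~~++~
~~~~++~
step 4: ~~~~~~~
~~~~++~
~~~+~~+
~~~+~~+
~~~~++~
step 5: ~~~~~~~
~~~~++~
~~~+~~+
~~~+~~+
~~~~++~

8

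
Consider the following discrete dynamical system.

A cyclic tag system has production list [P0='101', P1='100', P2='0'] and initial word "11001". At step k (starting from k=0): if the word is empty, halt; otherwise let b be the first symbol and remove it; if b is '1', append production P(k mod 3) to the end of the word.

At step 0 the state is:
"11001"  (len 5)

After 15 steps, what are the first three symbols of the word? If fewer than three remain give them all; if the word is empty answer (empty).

100

k=0  "11001"  (len 5)
k=1  "1001101"  (len 7)
k=2  "001101100"  (len 9)
k=3  "01101100"  (len 8)
k=4  "1101100"  (len 7)
k=5  "101100100"  (len 9)
k=6  "011001000"  (len 9)
k=7  "11001000"  (len 8)
k=8  "1001000100"  (len 10)
k=9  "0010001000"  (len 10)
k=10  "010001000"  (len 9)
k=11  "10001000"  (len 8)
k=12  "00010000"  (len 8)
k=13  "0010000"  (len 7)
k=14  "010000"  (len 6)
k=15  "10000"  (len 5)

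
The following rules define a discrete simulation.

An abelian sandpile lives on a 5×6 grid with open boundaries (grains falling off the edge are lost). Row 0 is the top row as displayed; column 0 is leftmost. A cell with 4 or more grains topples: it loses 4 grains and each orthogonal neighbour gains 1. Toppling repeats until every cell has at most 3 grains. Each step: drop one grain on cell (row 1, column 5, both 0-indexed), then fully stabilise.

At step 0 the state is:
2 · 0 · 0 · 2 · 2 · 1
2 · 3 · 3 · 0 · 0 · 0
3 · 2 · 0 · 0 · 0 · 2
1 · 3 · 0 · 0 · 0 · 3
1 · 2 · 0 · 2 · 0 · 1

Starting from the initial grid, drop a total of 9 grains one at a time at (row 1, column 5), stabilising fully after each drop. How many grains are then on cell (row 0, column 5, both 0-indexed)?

0) 2 · 0 · 0 · 2 · 2 · 1
2 · 3 · 3 · 0 · 0 · 0
3 · 2 · 0 · 0 · 0 · 2
1 · 3 · 0 · 0 · 0 · 3
1 · 2 · 0 · 2 · 0 · 1
1) 2 · 0 · 0 · 2 · 2 · 1
2 · 3 · 3 · 0 · 0 · 1
3 · 2 · 0 · 0 · 0 · 2
1 · 3 · 0 · 0 · 0 · 3
1 · 2 · 0 · 2 · 0 · 1
2) 2 · 0 · 0 · 2 · 2 · 1
2 · 3 · 3 · 0 · 0 · 2
3 · 2 · 0 · 0 · 0 · 2
1 · 3 · 0 · 0 · 0 · 3
1 · 2 · 0 · 2 · 0 · 1
3) 2 · 0 · 0 · 2 · 2 · 1
2 · 3 · 3 · 0 · 0 · 3
3 · 2 · 0 · 0 · 0 · 2
1 · 3 · 0 · 0 · 0 · 3
1 · 2 · 0 · 2 · 0 · 1
4) 2 · 0 · 0 · 2 · 2 · 2
2 · 3 · 3 · 0 · 1 · 0
3 · 2 · 0 · 0 · 0 · 3
1 · 3 · 0 · 0 · 0 · 3
1 · 2 · 0 · 2 · 0 · 1
5) 2 · 0 · 0 · 2 · 2 · 2
2 · 3 · 3 · 0 · 1 · 1
3 · 2 · 0 · 0 · 0 · 3
1 · 3 · 0 · 0 · 0 · 3
1 · 2 · 0 · 2 · 0 · 1
6) 2 · 0 · 0 · 2 · 2 · 2
2 · 3 · 3 · 0 · 1 · 2
3 · 2 · 0 · 0 · 0 · 3
1 · 3 · 0 · 0 · 0 · 3
1 · 2 · 0 · 2 · 0 · 1
7) 2 · 0 · 0 · 2 · 2 · 2
2 · 3 · 3 · 0 · 1 · 3
3 · 2 · 0 · 0 · 0 · 3
1 · 3 · 0 · 0 · 0 · 3
1 · 2 · 0 · 2 · 0 · 1
8) 2 · 0 · 0 · 2 · 2 · 3
2 · 3 · 3 · 0 · 2 · 1
3 · 2 · 0 · 0 · 1 · 1
1 · 3 · 0 · 0 · 1 · 0
1 · 2 · 0 · 2 · 0 · 2
9) 2 · 0 · 0 · 2 · 2 · 3
2 · 3 · 3 · 0 · 2 · 2
3 · 2 · 0 · 0 · 1 · 1
1 · 3 · 0 · 0 · 1 · 0
1 · 2 · 0 · 2 · 0 · 2

3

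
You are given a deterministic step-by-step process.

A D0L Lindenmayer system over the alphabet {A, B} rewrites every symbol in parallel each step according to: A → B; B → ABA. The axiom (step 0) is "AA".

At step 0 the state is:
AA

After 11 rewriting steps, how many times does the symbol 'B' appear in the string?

1366

0) AA
1) BB
2) ABAABA
3) BABABBABAB
4) ABABABABABAABABABABABA
5) BABABABABABABABABABABBABABABABABABABABABAB
6) ABABABABABABABABABABABABABABABABABABABABABAABABABABABABABABABABABABABABABABABABABABABA
7) BABABABABABABABABABABABABABABABABABABABABABABABABABABABABA…ABABABABABABABABABABABABABABABABABABABABABABABABABABABABAB  (len 170)
8) ABABABABABABABABABABABABABABABABABABABABABABABABABABABABAB…BABABABABABABABABABABABABABABABABABABABABABABABABABABABABA  (len 342)
9) BABABABABABABABABABABABABABABABABABABABABABABABABABABABABA…ABABABABABABABABABABABABABABABABABABABABABABABABABABABABAB  (len 682)
10) ABABABABABABABABABABABABABABABABABABABABABABABABABABABABAB…BABABABABABABABABABABABABABABABABABABABABABABABABABABABABA  (len 1366)
11) BABABABABABABABABABABABABABABABABABABABABABABABABABABABABA…ABABABABABABABABABABABABABABABABABABABABABABABABABABABABAB  (len 2730)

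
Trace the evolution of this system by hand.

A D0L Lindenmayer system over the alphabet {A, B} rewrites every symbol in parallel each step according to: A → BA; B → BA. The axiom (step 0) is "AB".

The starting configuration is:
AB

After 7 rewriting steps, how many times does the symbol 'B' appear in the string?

k=0  AB
k=1  BABA
k=2  BABABABA
k=3  BABABABABABABABA
k=4  BABABABABABABABABABABABABABABABA
k=5  BABABABABABABABABABABABABABABABABABABABABABABABABABABABABABABABA
k=6  BABABABABABABABABABABABABABABABABABABABABABABABABABABABABA…BABABABABABABABABABABABABABABABABABABABABABABABABABABABABA  (len 128)
k=7  BABABABABABABABABABABABABABABABABABABABABABABABABABABABABA…BABABABABABABABABABABABABABABABABABABABABABABABABABABABABA  (len 256)

128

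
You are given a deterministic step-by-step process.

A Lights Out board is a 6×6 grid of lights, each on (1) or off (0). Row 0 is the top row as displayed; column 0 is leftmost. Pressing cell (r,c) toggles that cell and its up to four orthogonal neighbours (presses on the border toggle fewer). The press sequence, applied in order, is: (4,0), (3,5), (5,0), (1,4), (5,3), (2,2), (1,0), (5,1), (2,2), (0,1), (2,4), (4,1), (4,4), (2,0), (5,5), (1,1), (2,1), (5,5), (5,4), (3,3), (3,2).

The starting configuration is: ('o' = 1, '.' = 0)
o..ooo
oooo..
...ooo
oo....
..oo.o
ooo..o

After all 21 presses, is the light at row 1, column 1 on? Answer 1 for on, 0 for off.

1

step 0: o..ooo
oooo..
...ooo
oo....
..oo.o
ooo..o
step 1: o..ooo
oooo..
...ooo
.o....
oooo.o
.oo..o
step 2: o..ooo
oooo..
...oo.
.o..oo
oooo..
.oo..o
step 3: o..ooo
oooo..
...oo.
.o..oo
.ooo..
o.o..o
step 4: o..o.o
ooo.oo
...o..
.o..oo
.ooo..
o.o..o
step 5: o..o.o
ooo.oo
...o..
.o..oo
.oo...
o..ooo
step 6: o..o.o
oo..oo
.oo...
.oo.oo
.oo...
o..ooo
step 7: ...o.o
....oo
ooo...
.oo.oo
.oo...
o..ooo
step 8: ...o.o
....oo
ooo...
.oo.oo
..o...
.ooooo
step 9: ...o.o
..o.oo
o..o..
.o..oo
..o...
.ooooo
step 10: oooo.o
.oo.oo
o..o..
.o..oo
..o...
.ooooo
step 11: oooo.o
.oo..o
o...oo
.o...o
..o...
.ooooo
step 12: oooo.o
.oo..o
o...oo
.....o
oo....
..oooo
step 13: oooo.o
.oo..o
o...oo
....oo
oo.ooo
..oo.o
step 14: oooo.o
ooo..o
.o..oo
o...oo
oo.ooo
..oo.o
step 15: oooo.o
ooo..o
.o..oo
o...oo
oo.oo.
..ooo.
step 16: o.oo.o
.....o
....oo
o...oo
oo.oo.
..ooo.
step 17: o.oo.o
.o...o
ooo.oo
oo..oo
oo.oo.
..ooo.
step 18: o.oo.o
.o...o
ooo.oo
oo..oo
oo.ooo
..oo.o
step 19: o.oo.o
.o...o
ooo.oo
oo..oo
oo.o.o
..o.o.
step 20: o.oo.o
.o...o
oooooo
oooo.o
oo...o
..o.o.
step 21: o.oo.o
.o...o
oo.ooo
o....o
ooo..o
..o.o.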